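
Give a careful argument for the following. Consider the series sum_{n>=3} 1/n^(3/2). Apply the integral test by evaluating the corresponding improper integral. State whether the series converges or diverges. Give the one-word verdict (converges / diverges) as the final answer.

Let f(x) = x^(-3/2). Then f is positive, continuous, and decreasing on [3, infinity), so the integral test applies.
Compute the improper integral int_{3}^infinity f(x) dx:
  antiderivative F(x) = -2/sqrt(x).
  As x -> infinity, F(x) -> 0 (since p = 3/2 > 1).
  So int = F(infinity) - F(3) = 0 - (-2*sqrt(3)/3) = 2*sqrt(3)/3.
  Finite, so by the integral test, the series converges.

converges


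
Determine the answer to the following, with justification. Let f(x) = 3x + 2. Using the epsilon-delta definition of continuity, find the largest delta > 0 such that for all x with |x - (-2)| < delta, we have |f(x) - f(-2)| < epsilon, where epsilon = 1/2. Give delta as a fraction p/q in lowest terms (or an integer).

We compute f(-2) = 3*(-2) + 2 = -4.
|f(x) - f(-2)| = |3x + 2 - (-4)| = |3(x - (-2))| = 3|x - (-2)|.
We need 3|x - (-2)| < 1/2, i.e. |x - (-2)| < 1/2 / 3 = 1/6.
So any delta <= 1/6 works. Conversely, if delta > 1/6, then x = -2 + 1/6 satisfies |x - (-2)| = 1/6 < delta but |f(x) - f(-2)| = 3 * 1/6 = 1/2, which is not < 1/2; so no larger delta works.
Hence the largest such delta is 1/6.

1/6


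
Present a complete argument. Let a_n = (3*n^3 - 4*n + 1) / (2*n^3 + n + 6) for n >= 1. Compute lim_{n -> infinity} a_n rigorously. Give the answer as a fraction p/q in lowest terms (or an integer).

Divide numerator and denominator by n^3, the highest power:
numerator / n^3 = 3 - 4/n^2 + n^(-3)
denominator / n^3 = 2 + n^(-2) + 6/n^3
As n -> infinity, all terms of the form c/n^k (k >= 1) tend to 0.
So numerator / n^3 -> 3 and denominator / n^3 -> 2.
Therefore lim a_n = 3/2.

3/2


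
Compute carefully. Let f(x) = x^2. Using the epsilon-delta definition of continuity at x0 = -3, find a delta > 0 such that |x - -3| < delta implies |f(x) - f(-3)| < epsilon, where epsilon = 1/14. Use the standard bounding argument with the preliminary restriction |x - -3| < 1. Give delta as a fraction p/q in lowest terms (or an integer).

Factor: |x^2 - (-3)^2| = |x - -3| * |x + -3|.
Impose |x - -3| < 1 first. Then |x + -3| = |(x - -3) + 2*(-3)| <= |x - -3| + 2*|-3| < 1 + 6 = 7.
So |x^2 - (-3)^2| < delta * 7.
We need delta * 7 <= 1/14, i.e. delta <= 1/14/7 = 1/98.
Since 1/98 < 1, this is tighter than 1; take delta = 1/98.
So delta = 1/98 works.

1/98


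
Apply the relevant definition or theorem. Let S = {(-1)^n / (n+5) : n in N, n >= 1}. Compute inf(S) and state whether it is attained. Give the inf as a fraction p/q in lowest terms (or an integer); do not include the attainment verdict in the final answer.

Analysis:
- Values: -1/6, 1/7, -1/8, 1/9, -1/10, ...
- Positive terms (even n): 1/(2+5), 1/(4+5), ... decreasing -> max = 1/7 (n=2).
- Negative terms (odd n): -1/(1+5), -1/(3+5), ... increasing -> min = -1/6 (n=1).
- So sup = 1/7 (attained at n=2); inf = -1/6 (attained at n=1).
Conclusion: inf(S) = -1/6, attained in S.

-1/6


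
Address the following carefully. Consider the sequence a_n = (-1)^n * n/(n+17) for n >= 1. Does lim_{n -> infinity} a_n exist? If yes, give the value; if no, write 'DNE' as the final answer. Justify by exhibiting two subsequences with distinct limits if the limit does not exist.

Examine the behaviour of a_n along subsequences.
a_{2k} = 2k/(2k+17) -> 1. a_{2k+1} = -(2k+1)/(2k+18) -> -1.
Since these two subsequential limits are 1 and -1, distinct, the full sequence cannot converge (a convergent sequence has all subsequences tending to the same limit). So lim a_n does not exist.

DNE


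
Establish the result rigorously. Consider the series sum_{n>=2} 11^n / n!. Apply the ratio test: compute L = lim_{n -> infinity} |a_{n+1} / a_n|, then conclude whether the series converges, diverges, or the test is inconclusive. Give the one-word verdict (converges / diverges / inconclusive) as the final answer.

Let a_n denote the general term. Form the ratio a_{n+1}/a_n and simplify:
a_{n+1}/a_n = 11/(n + 1)
Take the limit as n -> infinity: L = 0.
Since L = 0 < 1, the ratio test implies the series converges.

converges


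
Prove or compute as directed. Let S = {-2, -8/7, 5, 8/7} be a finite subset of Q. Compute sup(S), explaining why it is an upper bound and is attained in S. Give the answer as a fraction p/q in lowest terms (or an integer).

S is finite, so sup(S) = max(S).
Sorted decreasing:
5, 8/7, -8/7, -2
The extremum is 5.
For every x in S, x <= 5. And 5 is in S, so it is attained.
Therefore sup(S) = 5.

5


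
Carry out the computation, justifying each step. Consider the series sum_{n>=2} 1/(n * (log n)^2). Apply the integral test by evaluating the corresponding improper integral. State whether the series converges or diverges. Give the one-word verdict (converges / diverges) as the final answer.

Let f(x) = 1/(x*log(x)^2). Then f is positive, continuous, and decreasing on [2, infinity), so the integral test applies.
Compute the improper integral int_{2}^infinity f(x) dx:
  antiderivative F(x) = -1/log(x).
  F(x) -> 0 as x -> infinity.  int = 0 - F(2) = 1/log(2) < infinity. By the integral test, the series converges.

converges


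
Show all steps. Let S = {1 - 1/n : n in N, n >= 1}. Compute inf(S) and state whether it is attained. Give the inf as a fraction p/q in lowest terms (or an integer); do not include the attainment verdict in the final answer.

Analysis:
- Values: 0, 1/2, 2/3, 3/4, ... strictly increasing.
- Minimum is 0 (n=1); inf = 0 (attained).
- 1 - 1/n -> 1 from below; sup = 1, not attained.
Conclusion: inf(S) = 0, attained in S.

0


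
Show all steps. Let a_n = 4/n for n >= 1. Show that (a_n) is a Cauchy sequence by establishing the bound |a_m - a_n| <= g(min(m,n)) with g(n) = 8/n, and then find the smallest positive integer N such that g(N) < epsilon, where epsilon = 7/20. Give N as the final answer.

For any m, n >= 1, by the triangle inequality:
|a_m - a_n| = |4/m - 4/n| <= 4*1/m + 4*1/n <= 8/min(m,n).
So g(n) = 8/n bounds the Cauchy difference. Since g(n) -> 0, (a_n) is Cauchy.
Now solve g(N) < 7/20: 8/N < 7/20 <=> N > 8 / (7/20) = 160/7.
The smallest integer strictly greater than 160/7 is N = 23.
Check: g(23) = 8/23 = 8/23 < 7/20; g(22) = 4/11 >= 7/20. So N = 23.

23


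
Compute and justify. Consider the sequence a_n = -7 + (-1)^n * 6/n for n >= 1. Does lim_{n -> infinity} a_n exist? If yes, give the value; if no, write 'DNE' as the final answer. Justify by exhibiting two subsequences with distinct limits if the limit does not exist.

Examine the behaviour of a_n along subsequences.
Even-n subsequence a_{2k} = -7 + 6/(2k) -> -7. Odd-n subsequence a_{2k+1} = -7 - 6/(2k+1) -> -7. Both tend to -7, which suggests the limit is -7; verify directly.
|a_n - (-7)| = |(-1)^n * 6/n| = 6/n for every n >= 1.
Given epsilon > 0, choose a positive integer N > 6/epsilon. Then for all n >= N, |a_n - (-7)| = 6/n <= 6/N < epsilon.
So by the definition of the limit, lim a_n exists and equals -7.

-7


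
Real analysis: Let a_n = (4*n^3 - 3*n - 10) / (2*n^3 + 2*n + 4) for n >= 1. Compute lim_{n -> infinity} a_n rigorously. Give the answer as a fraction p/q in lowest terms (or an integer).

Divide numerator and denominator by n^3, the highest power:
numerator / n^3 = 4 - 3/n^2 - 10/n^3
denominator / n^3 = 2 + 2/n^2 + 4/n^3
As n -> infinity, all terms of the form c/n^k (k >= 1) tend to 0.
So numerator / n^3 -> 4 and denominator / n^3 -> 2.
Therefore lim a_n = 2.

2


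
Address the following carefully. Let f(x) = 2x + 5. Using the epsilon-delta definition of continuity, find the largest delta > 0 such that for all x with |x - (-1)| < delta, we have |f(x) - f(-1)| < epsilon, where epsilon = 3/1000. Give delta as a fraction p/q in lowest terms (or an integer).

We compute f(-1) = 2*(-1) + 5 = 3.
|f(x) - f(-1)| = |2x + 5 - (3)| = |2(x - (-1))| = 2|x - (-1)|.
We need 2|x - (-1)| < 3/1000, i.e. |x - (-1)| < 3/1000 / 2 = 3/2000.
So any delta <= 3/2000 works. Conversely, if delta > 3/2000, then x = -1 + 3/2000 satisfies |x - (-1)| = 3/2000 < delta but |f(x) - f(-1)| = 2 * 3/2000 = 3/1000, which is not < 3/1000; so no larger delta works.
Hence the largest such delta is 3/2000.

3/2000


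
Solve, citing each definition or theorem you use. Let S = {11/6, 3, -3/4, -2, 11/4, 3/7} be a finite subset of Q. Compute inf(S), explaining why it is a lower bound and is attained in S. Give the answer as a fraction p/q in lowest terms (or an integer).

S is finite, so inf(S) = min(S).
Sorted increasing:
-2, -3/4, 3/7, 11/6, 11/4, 3
The extremum is -2.
For every x in S, x >= -2. And -2 is in S, so it is attained.
Therefore inf(S) = -2.

-2


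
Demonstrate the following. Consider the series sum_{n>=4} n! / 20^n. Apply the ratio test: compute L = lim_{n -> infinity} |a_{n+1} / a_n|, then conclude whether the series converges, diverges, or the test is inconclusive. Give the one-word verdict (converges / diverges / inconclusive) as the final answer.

Let a_n denote the general term. Form the ratio a_{n+1}/a_n and simplify:
a_{n+1}/a_n = n/20 + 1/20
Take the limit as n -> infinity: L = infinity.
Since L = infinity > 1 (or L = infinity), the ratio test implies the series diverges.

diverges


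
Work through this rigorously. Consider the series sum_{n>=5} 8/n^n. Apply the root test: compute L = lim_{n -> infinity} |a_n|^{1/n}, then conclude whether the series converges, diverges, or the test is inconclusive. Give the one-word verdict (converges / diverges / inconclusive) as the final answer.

Let a_n denote the general term. Form |a_n|^(1/n) and simplify:
|a_n|^(1/n) = 2^(3/n)/n
Take the limit as n -> infinity: L = 0.
Since L = 0 < 1, the root test implies convergence.

converges


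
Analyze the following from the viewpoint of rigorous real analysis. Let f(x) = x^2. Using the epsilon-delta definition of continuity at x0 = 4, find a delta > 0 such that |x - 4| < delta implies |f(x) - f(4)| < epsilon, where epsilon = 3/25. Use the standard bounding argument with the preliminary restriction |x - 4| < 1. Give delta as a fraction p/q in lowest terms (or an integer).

Factor: |x^2 - (4)^2| = |x - 4| * |x + 4|.
Impose |x - 4| < 1 first. Then |x + 4| = |(x - 4) + 2*(4)| <= |x - 4| + 2*|4| < 1 + 8 = 9.
So |x^2 - (4)^2| < delta * 9.
We need delta * 9 <= 3/25, i.e. delta <= 3/25/9 = 1/75.
Since 1/75 < 1, this is tighter than 1; take delta = 1/75.
So delta = 1/75 works.

1/75


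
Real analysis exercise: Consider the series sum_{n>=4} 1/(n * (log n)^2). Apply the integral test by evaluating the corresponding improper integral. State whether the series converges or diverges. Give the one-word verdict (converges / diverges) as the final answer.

Let f(x) = 1/(x*log(x)^2). Then f is positive, continuous, and decreasing on [4, infinity), so the integral test applies.
Compute the improper integral int_{4}^infinity f(x) dx:
  antiderivative F(x) = -1/log(x).
  F(x) -> 0 as x -> infinity.  int = 0 - F(4) = 1/log(4) < infinity. By the integral test, the series converges.

converges


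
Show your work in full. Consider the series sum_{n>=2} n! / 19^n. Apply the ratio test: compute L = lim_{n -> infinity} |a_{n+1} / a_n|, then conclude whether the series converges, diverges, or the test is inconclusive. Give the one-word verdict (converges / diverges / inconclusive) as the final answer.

Let a_n denote the general term. Form the ratio a_{n+1}/a_n and simplify:
a_{n+1}/a_n = n/19 + 1/19
Take the limit as n -> infinity: L = infinity.
Since L = infinity > 1 (or L = infinity), the ratio test implies the series diverges.

diverges


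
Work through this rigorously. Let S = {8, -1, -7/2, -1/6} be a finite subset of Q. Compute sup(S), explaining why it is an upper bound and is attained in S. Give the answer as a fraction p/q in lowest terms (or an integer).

S is finite, so sup(S) = max(S).
Sorted decreasing:
8, -1/6, -1, -7/2
The extremum is 8.
For every x in S, x <= 8. And 8 is in S, so it is attained.
Therefore sup(S) = 8.

8


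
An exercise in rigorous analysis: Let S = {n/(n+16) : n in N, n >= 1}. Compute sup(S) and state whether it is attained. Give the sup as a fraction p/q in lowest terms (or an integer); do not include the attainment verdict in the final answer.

Analysis:
- Values: 1/17, 1/9, 3/19, 1/5, ... strictly increasing.
- Minimum is 1/17 (n=1); inf = 1/17 (attained).
- n/(n+16) = 1 - 16/(n+16) -> 1 from below as n -> infinity, and never equals 1.
- So sup = 1 (not attained).
Conclusion: sup(S) = 1, not attained in S.

1


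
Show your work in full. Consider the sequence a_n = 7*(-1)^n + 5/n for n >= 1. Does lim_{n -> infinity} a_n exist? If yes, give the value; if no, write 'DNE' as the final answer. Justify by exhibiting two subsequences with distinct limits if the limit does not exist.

Examine the behaviour of a_n along subsequences.
a_{2k} = 7 + 5/(2k) -> 7. a_{2k+1} = -7 + 5/(2k+1) -> -7.
Since these two subsequential limits are 7 and -7, distinct, the full sequence cannot converge (a convergent sequence has all subsequences tending to the same limit). So lim a_n does not exist.

DNE


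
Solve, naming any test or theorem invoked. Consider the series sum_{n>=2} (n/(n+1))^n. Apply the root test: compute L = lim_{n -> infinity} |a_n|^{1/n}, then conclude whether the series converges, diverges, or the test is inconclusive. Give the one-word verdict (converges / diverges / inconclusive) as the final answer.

Let a_n denote the general term. Form |a_n|^(1/n) and simplify:
|a_n|^(1/n) = n/(n + 1)
Take the limit as n -> infinity: L = 1.
Since L = 1, the root test is inconclusive. (In fact a_n = (n/(n+1))^n -> e^(-1) != 0, so the nth-term test shows divergence; but the root test itself gives no conclusion.)

inconclusive


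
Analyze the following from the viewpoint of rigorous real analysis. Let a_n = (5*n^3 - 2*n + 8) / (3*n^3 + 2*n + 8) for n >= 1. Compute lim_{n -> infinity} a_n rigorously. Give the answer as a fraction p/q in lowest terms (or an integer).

Divide numerator and denominator by n^3, the highest power:
numerator / n^3 = 5 - 2/n^2 + 8/n^3
denominator / n^3 = 3 + 2/n^2 + 8/n^3
As n -> infinity, all terms of the form c/n^k (k >= 1) tend to 0.
So numerator / n^3 -> 5 and denominator / n^3 -> 3.
Therefore lim a_n = 5/3.

5/3


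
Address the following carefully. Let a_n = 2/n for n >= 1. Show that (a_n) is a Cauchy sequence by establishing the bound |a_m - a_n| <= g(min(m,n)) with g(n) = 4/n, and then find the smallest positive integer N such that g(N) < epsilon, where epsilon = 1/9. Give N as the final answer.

For any m, n >= 1, by the triangle inequality:
|a_m - a_n| = |2/m - 2/n| <= 2*1/m + 2*1/n <= 4/min(m,n).
So g(n) = 4/n bounds the Cauchy difference. Since g(n) -> 0, (a_n) is Cauchy.
Now solve g(N) < 1/9: 4/N < 1/9 <=> N > 4 / (1/9) = 36.
The smallest integer strictly greater than 36 is N = 37.
Check: g(37) = 4/37 = 4/37 < 1/9; g(36) = 1/9 >= 1/9. So N = 37.

37


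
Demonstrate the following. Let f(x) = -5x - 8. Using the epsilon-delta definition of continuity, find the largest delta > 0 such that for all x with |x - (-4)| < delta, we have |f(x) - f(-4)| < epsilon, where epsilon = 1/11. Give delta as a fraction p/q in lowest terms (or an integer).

We compute f(-4) = -5*(-4) - 8 = 12.
|f(x) - f(-4)| = |-5x - 8 - (12)| = |-5(x - (-4))| = 5|x - (-4)|.
We need 5|x - (-4)| < 1/11, i.e. |x - (-4)| < 1/11 / 5 = 1/55.
So any delta <= 1/55 works. Conversely, if delta > 1/55, then x = -4 + 1/55 satisfies |x - (-4)| = 1/55 < delta but |f(x) - f(-4)| = 5 * 1/55 = 1/11, which is not < 1/11; so no larger delta works.
Hence the largest such delta is 1/55.

1/55


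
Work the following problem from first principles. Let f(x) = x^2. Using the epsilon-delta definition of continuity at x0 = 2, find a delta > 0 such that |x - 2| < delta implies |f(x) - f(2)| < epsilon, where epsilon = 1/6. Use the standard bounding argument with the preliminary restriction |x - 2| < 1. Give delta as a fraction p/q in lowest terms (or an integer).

Factor: |x^2 - (2)^2| = |x - 2| * |x + 2|.
Impose |x - 2| < 1 first. Then |x + 2| = |(x - 2) + 2*(2)| <= |x - 2| + 2*|2| < 1 + 4 = 5.
So |x^2 - (2)^2| < delta * 5.
We need delta * 5 <= 1/6, i.e. delta <= 1/6/5 = 1/30.
Since 1/30 < 1, this is tighter than 1; take delta = 1/30.
So delta = 1/30 works.

1/30


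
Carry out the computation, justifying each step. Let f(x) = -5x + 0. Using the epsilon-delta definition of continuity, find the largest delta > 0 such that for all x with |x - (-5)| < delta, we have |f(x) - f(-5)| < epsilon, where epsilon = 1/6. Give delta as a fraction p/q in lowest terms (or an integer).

We compute f(-5) = -5*(-5) + 0 = 25.
|f(x) - f(-5)| = |-5x + 0 - (25)| = |-5(x - (-5))| = 5|x - (-5)|.
We need 5|x - (-5)| < 1/6, i.e. |x - (-5)| < 1/6 / 5 = 1/30.
So any delta <= 1/30 works. Conversely, if delta > 1/30, then x = -5 + 1/30 satisfies |x - (-5)| = 1/30 < delta but |f(x) - f(-5)| = 5 * 1/30 = 1/6, which is not < 1/6; so no larger delta works.
Hence the largest such delta is 1/30.

1/30


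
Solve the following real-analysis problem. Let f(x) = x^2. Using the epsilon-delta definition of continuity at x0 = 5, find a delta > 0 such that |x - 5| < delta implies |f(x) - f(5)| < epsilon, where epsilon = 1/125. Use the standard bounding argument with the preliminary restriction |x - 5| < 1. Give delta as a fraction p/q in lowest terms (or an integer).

Factor: |x^2 - (5)^2| = |x - 5| * |x + 5|.
Impose |x - 5| < 1 first. Then |x + 5| = |(x - 5) + 2*(5)| <= |x - 5| + 2*|5| < 1 + 10 = 11.
So |x^2 - (5)^2| < delta * 11.
We need delta * 11 <= 1/125, i.e. delta <= 1/125/11 = 1/1375.
Since 1/1375 < 1, this is tighter than 1; take delta = 1/1375.
So delta = 1/1375 works.

1/1375


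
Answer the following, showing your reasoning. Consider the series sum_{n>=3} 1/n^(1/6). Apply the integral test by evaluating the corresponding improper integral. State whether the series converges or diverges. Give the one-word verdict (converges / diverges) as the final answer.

Let f(x) = x^(-1/6). Then f is positive, continuous, and decreasing on [3, infinity), so the integral test applies.
Compute the improper integral int_{3}^infinity f(x) dx:
  antiderivative F(x) = 6*x^(5/6)/5.
  As x -> infinity, F(x) -> infinity (since p = 1/6 < 1).
  So the integral diverges. By the integral test, the series diverges.

diverges


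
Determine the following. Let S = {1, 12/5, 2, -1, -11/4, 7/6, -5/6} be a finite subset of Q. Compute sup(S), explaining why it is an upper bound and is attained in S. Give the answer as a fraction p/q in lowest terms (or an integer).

S is finite, so sup(S) = max(S).
Sorted decreasing:
12/5, 2, 7/6, 1, -5/6, -1, -11/4
The extremum is 12/5.
For every x in S, x <= 12/5. And 12/5 is in S, so it is attained.
Therefore sup(S) = 12/5.

12/5


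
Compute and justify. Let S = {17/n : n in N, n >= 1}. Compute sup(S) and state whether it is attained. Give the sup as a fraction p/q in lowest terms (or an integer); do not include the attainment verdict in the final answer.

Analysis:
- Values: 17, 17/2, 17/3, 17/4, ... strictly decreasing.
- The maximum is 17 (n=1); sup = 17 (attained).
- The set is bounded below by 0; 17/n -> 0 so 0 is the greatest lower bound.
- 0 is not in the set, so inf = 0 is not attained.
Conclusion: sup(S) = 17, attained in S.

17


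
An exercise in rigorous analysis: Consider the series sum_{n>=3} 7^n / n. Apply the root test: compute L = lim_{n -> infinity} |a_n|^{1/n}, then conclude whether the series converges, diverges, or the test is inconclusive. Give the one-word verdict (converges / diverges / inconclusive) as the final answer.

Let a_n denote the general term. Form |a_n|^(1/n) and simplify:
|a_n|^(1/n) = 7/n^(1/n)
Take the limit as n -> infinity: L = 7.
Since L = 7 > 1, the root test implies divergence.

diverges


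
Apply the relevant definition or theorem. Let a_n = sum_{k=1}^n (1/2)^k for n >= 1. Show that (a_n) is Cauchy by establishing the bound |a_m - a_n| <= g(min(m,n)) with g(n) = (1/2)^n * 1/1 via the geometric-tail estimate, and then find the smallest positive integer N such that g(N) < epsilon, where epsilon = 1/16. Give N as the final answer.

For m > n >= 1: |a_m - a_n| = sum_{k=n+1}^m (1/2)^k < sum_{k=n+1}^infinity (1/2)^k = (1/2)^(n+1) / (1 - 1/2) = (1/2)^n * (1/2) * (2/1) = (1/2)^n * 1/1.
So g(n) = (1/2)^n / 1. Since g(n) -> 0, (a_n) is Cauchy.
Now solve g(N) < 1/16: (1/2)^N / 1 < 1/16 <=> 2^N > 1 / (1 * 1/16) = 16.
Check powers of 2: 2^4 = 16 <= 16, 2^5 = 32 > 16.
So the smallest such N is 5. Check: g(5) = 1/(1 * 32) = 1/32 < 1/16.

5


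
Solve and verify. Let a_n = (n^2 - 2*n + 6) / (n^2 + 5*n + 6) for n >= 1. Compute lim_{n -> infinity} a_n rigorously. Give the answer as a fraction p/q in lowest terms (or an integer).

Divide numerator and denominator by n^2, the highest power:
numerator / n^2 = 1 - 2/n + 6/n^2
denominator / n^2 = 1 + 5/n + 6/n^2
As n -> infinity, all terms of the form c/n^k (k >= 1) tend to 0.
So numerator / n^2 -> 1 and denominator / n^2 -> 1.
Therefore lim a_n = 1.

1


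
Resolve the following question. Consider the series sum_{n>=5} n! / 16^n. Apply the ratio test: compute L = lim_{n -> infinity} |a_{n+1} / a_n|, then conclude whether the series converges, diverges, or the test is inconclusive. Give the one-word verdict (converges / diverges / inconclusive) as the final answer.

Let a_n denote the general term. Form the ratio a_{n+1}/a_n and simplify:
a_{n+1}/a_n = n/16 + 1/16
Take the limit as n -> infinity: L = infinity.
Since L = infinity > 1 (or L = infinity), the ratio test implies the series diverges.

diverges


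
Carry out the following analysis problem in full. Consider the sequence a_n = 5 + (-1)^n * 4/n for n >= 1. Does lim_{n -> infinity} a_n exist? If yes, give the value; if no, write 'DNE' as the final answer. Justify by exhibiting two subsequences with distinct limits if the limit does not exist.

Examine the behaviour of a_n along subsequences.
Even-n subsequence a_{2k} = 5 + 4/(2k) -> 5. Odd-n subsequence a_{2k+1} = 5 - 4/(2k+1) -> 5. Both tend to 5, which suggests the limit is 5; verify directly.
|a_n - 5| = |(-1)^n * 4/n| = 4/n for every n >= 1.
Given epsilon > 0, choose a positive integer N > 4/epsilon. Then for all n >= N, |a_n - 5| = 4/n <= 4/N < epsilon.
So by the definition of the limit, lim a_n exists and equals 5.

5


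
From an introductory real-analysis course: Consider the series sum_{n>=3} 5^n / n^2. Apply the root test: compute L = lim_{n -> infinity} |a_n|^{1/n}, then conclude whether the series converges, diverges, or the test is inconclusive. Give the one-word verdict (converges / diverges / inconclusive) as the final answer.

Let a_n denote the general term. Form |a_n|^(1/n) and simplify:
|a_n|^(1/n) = 5/n^(2/n)
Take the limit as n -> infinity: L = 5.
Since L = 5 > 1, the root test implies divergence.

diverges


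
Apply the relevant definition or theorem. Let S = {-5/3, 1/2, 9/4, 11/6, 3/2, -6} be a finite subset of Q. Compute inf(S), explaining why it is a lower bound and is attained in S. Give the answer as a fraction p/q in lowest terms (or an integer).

S is finite, so inf(S) = min(S).
Sorted increasing:
-6, -5/3, 1/2, 3/2, 11/6, 9/4
The extremum is -6.
For every x in S, x >= -6. And -6 is in S, so it is attained.
Therefore inf(S) = -6.

-6


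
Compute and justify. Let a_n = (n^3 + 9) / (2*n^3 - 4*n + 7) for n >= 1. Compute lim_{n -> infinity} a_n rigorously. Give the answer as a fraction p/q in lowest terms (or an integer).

Divide numerator and denominator by n^3, the highest power:
numerator / n^3 = 1 + 9/n^3
denominator / n^3 = 2 - 4/n^2 + 7/n^3
As n -> infinity, all terms of the form c/n^k (k >= 1) tend to 0.
So numerator / n^3 -> 1 and denominator / n^3 -> 2.
Therefore lim a_n = 1/2.

1/2


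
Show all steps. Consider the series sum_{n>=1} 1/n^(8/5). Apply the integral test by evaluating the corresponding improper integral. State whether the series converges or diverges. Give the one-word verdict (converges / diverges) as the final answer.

Let f(x) = x^(-8/5). Then f is positive, continuous, and decreasing on [1, infinity), so the integral test applies.
Compute the improper integral int_{1}^infinity f(x) dx:
  antiderivative F(x) = -5/(3*x^(3/5)).
  As x -> infinity, F(x) -> 0 (since p = 8/5 > 1).
  So int = F(infinity) - F(1) = 0 - (-5/3) = 5/3.
  Finite, so by the integral test, the series converges.

converges


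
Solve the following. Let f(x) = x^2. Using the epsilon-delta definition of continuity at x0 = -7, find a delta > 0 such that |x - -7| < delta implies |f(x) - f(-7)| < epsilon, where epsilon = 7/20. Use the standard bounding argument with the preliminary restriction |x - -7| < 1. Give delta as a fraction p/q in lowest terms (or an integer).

Factor: |x^2 - (-7)^2| = |x - -7| * |x + -7|.
Impose |x - -7| < 1 first. Then |x + -7| = |(x - -7) + 2*(-7)| <= |x - -7| + 2*|-7| < 1 + 14 = 15.
So |x^2 - (-7)^2| < delta * 15.
We need delta * 15 <= 7/20, i.e. delta <= 7/20/15 = 7/300.
Since 7/300 < 1, this is tighter than 1; take delta = 7/300.
So delta = 7/300 works.

7/300


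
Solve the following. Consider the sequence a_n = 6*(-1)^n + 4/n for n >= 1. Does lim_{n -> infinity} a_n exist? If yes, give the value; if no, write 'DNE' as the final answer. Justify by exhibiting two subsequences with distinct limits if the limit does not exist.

Examine the behaviour of a_n along subsequences.
a_{2k} = 6 + 4/(2k) -> 6. a_{2k+1} = -6 + 4/(2k+1) -> -6.
Since these two subsequential limits are 6 and -6, distinct, the full sequence cannot converge (a convergent sequence has all subsequences tending to the same limit). So lim a_n does not exist.

DNE


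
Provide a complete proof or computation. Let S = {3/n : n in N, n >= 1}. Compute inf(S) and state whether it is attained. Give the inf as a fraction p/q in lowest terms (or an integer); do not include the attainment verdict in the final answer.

Analysis:
- Values: 3, 3/2, 1, 3/4, ... strictly decreasing.
- The maximum is 3 (n=1); sup = 3 (attained).
- The set is bounded below by 0; 3/n -> 0 so 0 is the greatest lower bound.
- 0 is not in the set, so inf = 0 is not attained.
Conclusion: inf(S) = 0, not attained in S.

0


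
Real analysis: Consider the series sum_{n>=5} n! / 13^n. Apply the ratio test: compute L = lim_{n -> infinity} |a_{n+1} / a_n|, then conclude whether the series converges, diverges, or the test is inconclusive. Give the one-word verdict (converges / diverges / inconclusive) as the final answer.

Let a_n denote the general term. Form the ratio a_{n+1}/a_n and simplify:
a_{n+1}/a_n = n/13 + 1/13
Take the limit as n -> infinity: L = infinity.
Since L = infinity > 1 (or L = infinity), the ratio test implies the series diverges.

diverges


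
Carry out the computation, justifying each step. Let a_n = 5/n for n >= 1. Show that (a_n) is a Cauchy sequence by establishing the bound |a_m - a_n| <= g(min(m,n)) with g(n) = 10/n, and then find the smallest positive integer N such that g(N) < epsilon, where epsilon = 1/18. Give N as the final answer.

For any m, n >= 1, by the triangle inequality:
|a_m - a_n| = |5/m - 5/n| <= 5*1/m + 5*1/n <= 10/min(m,n).
So g(n) = 10/n bounds the Cauchy difference. Since g(n) -> 0, (a_n) is Cauchy.
Now solve g(N) < 1/18: 10/N < 1/18 <=> N > 10 / (1/18) = 180.
The smallest integer strictly greater than 180 is N = 181.
Check: g(181) = 10/181 = 10/181 < 1/18; g(180) = 1/18 >= 1/18. So N = 181.

181


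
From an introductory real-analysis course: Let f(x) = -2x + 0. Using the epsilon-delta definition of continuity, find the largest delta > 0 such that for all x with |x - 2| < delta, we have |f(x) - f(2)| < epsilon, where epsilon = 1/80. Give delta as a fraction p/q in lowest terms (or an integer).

We compute f(2) = -2*(2) + 0 = -4.
|f(x) - f(2)| = |-2x + 0 - (-4)| = |-2(x - 2)| = 2|x - 2|.
We need 2|x - 2| < 1/80, i.e. |x - 2| < 1/80 / 2 = 1/160.
So any delta <= 1/160 works. Conversely, if delta > 1/160, then x = 2 + 1/160 satisfies |x - 2| = 1/160 < delta but |f(x) - f(2)| = 2 * 1/160 = 1/80, which is not < 1/80; so no larger delta works.
Hence the largest such delta is 1/160.

1/160


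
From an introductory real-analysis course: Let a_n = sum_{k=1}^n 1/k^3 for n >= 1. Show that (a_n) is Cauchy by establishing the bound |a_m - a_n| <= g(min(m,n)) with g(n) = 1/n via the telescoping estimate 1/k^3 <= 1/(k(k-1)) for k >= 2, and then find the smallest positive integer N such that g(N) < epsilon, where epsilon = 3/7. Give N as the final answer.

For m > n >= 1: |a_m - a_n| = sum_{k=n+1}^m 1/k^3.
Use 1/k^3 <= 1/(k(k-1)) = 1/(k-1) - 1/k for k >= 2 (which holds since k^3 >= k^2 >= k(k-1) for k >= 2):
sum_{k=n+1}^m 1/k^3 <= sum_{k=n+1}^m (1/(k-1) - 1/k) = 1/n - 1/m <= 1/n.
By symmetry the same bound holds with n,m swapped, so |a_m - a_n| <= 1/min(m,n) = g(min(m,n)). Since g(n) -> 0, (a_n) is Cauchy.
Now solve g(N) < 3/7: 1/N < 3/7 <=> N > 1/(3/7) = 7/3.
The smallest integer strictly greater than 7/3 is N = 3.
Check: g(3) = 1/3 < 3/7; g(2) = 1/2 >= 3/7. So N = 3.

3


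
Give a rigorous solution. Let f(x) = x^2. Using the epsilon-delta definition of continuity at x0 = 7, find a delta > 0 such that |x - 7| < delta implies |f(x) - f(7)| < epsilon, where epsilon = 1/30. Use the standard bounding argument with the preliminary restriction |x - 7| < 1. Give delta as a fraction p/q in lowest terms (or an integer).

Factor: |x^2 - (7)^2| = |x - 7| * |x + 7|.
Impose |x - 7| < 1 first. Then |x + 7| = |(x - 7) + 2*(7)| <= |x - 7| + 2*|7| < 1 + 14 = 15.
So |x^2 - (7)^2| < delta * 15.
We need delta * 15 <= 1/30, i.e. delta <= 1/30/15 = 1/450.
Since 1/450 < 1, this is tighter than 1; take delta = 1/450.
So delta = 1/450 works.

1/450


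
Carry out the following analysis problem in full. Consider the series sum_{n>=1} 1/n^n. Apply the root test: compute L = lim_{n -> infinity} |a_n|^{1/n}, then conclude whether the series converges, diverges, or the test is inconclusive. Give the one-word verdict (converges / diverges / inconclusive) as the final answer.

Let a_n denote the general term. Form |a_n|^(1/n) and simplify:
|a_n|^(1/n) = 1/n
Take the limit as n -> infinity: L = 0.
Since L = 0 < 1, the root test implies convergence.

converges


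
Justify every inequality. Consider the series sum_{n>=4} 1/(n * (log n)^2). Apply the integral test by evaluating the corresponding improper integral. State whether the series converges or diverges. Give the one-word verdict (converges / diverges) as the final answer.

Let f(x) = 1/(x*log(x)^2). Then f is positive, continuous, and decreasing on [4, infinity), so the integral test applies.
Compute the improper integral int_{4}^infinity f(x) dx:
  antiderivative F(x) = -1/log(x).
  F(x) -> 0 as x -> infinity.  int = 0 - F(4) = 1/log(4) < infinity. By the integral test, the series converges.

converges


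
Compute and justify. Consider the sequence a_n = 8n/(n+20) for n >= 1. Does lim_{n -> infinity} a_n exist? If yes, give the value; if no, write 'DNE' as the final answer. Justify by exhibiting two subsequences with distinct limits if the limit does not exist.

Examine the behaviour of a_n along subsequences.
Even-n subsequence a_{2k} = 8(2k)/(2k+20) -> 8. Odd-n subsequence a_{2k+1} = 8(2k+1)/(2k+21) -> 8. Both tend to 8, which suggests the limit is 8; verify directly.
|a_n - 8| = |8n - 8(n+20)| / (n+20) = 160/(n+20) < 160/n for every n >= 1.
Given epsilon > 0, choose a positive integer N > 160/epsilon. Then for all n >= N, |a_n - 8| < 160/n <= 160/N < epsilon.
So by the definition of the limit, lim a_n exists and equals 8.

8


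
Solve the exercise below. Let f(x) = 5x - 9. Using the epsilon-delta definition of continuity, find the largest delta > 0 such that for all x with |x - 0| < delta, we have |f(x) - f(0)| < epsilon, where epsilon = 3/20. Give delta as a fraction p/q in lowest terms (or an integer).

We compute f(0) = 5*(0) - 9 = -9.
|f(x) - f(0)| = |5x - 9 - (-9)| = |5(x - 0)| = 5|x - 0|.
We need 5|x - 0| < 3/20, i.e. |x - 0| < 3/20 / 5 = 3/100.
So any delta <= 3/100 works. Conversely, if delta > 3/100, then x = 0 + 3/100 satisfies |x - 0| = 3/100 < delta but |f(x) - f(0)| = 5 * 3/100 = 3/20, which is not < 3/20; so no larger delta works.
Hence the largest such delta is 3/100.

3/100


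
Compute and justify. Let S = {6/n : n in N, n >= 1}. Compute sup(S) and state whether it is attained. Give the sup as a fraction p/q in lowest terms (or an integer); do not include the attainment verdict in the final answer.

Analysis:
- Values: 6, 3, 2, 3/2, ... strictly decreasing.
- The maximum is 6 (n=1); sup = 6 (attained).
- The set is bounded below by 0; 6/n -> 0 so 0 is the greatest lower bound.
- 0 is not in the set, so inf = 0 is not attained.
Conclusion: sup(S) = 6, attained in S.

6


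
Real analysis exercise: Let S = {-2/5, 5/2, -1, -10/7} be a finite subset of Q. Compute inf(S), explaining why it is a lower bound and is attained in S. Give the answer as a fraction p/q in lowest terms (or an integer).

S is finite, so inf(S) = min(S).
Sorted increasing:
-10/7, -1, -2/5, 5/2
The extremum is -10/7.
For every x in S, x >= -10/7. And -10/7 is in S, so it is attained.
Therefore inf(S) = -10/7.

-10/7


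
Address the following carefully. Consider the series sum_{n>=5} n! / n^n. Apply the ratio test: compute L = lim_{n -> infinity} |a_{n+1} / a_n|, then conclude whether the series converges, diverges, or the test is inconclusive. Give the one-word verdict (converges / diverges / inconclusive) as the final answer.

Let a_n denote the general term. Form the ratio a_{n+1}/a_n and simplify:
a_{n+1}/a_n = (n/(n + 1))^n
Take the limit as n -> infinity: L = exp(-1).
Since L = exp(-1) < 1, the ratio test implies the series converges.

converges


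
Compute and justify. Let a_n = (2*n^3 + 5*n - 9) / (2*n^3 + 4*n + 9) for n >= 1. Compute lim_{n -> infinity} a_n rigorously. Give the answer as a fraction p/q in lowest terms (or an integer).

Divide numerator and denominator by n^3, the highest power:
numerator / n^3 = 2 + 5/n^2 - 9/n^3
denominator / n^3 = 2 + 4/n^2 + 9/n^3
As n -> infinity, all terms of the form c/n^k (k >= 1) tend to 0.
So numerator / n^3 -> 2 and denominator / n^3 -> 2.
Therefore lim a_n = 1.

1


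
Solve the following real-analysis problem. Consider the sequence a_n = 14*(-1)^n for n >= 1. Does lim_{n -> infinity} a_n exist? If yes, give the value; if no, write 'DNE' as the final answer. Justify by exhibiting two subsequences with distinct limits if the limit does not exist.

Examine the behaviour of a_n along subsequences.
Even-n subsequence a_{2k} = 14 -> 14. Odd-n subsequence a_{2k+1} = -14 -> -14.
Since these two subsequential limits are 14 and -14, distinct, the full sequence cannot converge (a convergent sequence has all subsequences tending to the same limit). So lim a_n does not exist.

DNE


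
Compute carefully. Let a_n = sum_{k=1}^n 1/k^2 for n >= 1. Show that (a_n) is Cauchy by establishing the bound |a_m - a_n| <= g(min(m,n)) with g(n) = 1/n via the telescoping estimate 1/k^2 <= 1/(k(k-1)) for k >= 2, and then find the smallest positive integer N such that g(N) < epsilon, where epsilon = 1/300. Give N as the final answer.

For m > n >= 1: |a_m - a_n| = sum_{k=n+1}^m 1/k^2.
Use 1/k^2 <= 1/(k(k-1)) = 1/(k-1) - 1/k for k >= 2:
sum_{k=n+1}^m 1/k^2 <= sum_{k=n+1}^m (1/(k-1) - 1/k) = 1/n - 1/m <= 1/n.
By symmetry the same bound holds with n,m swapped, so |a_m - a_n| <= 1/min(m,n) = g(min(m,n)). Since g(n) -> 0, (a_n) is Cauchy.
Now solve g(N) < 1/300: 1/N < 1/300 <=> N > 1/(1/300) = 300.
The smallest integer strictly greater than 300 is N = 301.
Check: g(301) = 1/301 < 1/300; g(300) = 1/300 >= 1/300. So N = 301.

301


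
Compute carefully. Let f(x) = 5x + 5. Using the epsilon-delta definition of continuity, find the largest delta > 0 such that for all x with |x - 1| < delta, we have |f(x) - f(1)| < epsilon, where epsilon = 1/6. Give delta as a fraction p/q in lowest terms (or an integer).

We compute f(1) = 5*(1) + 5 = 10.
|f(x) - f(1)| = |5x + 5 - (10)| = |5(x - 1)| = 5|x - 1|.
We need 5|x - 1| < 1/6, i.e. |x - 1| < 1/6 / 5 = 1/30.
So any delta <= 1/30 works. Conversely, if delta > 1/30, then x = 1 + 1/30 satisfies |x - 1| = 1/30 < delta but |f(x) - f(1)| = 5 * 1/30 = 1/6, which is not < 1/6; so no larger delta works.
Hence the largest such delta is 1/30.

1/30


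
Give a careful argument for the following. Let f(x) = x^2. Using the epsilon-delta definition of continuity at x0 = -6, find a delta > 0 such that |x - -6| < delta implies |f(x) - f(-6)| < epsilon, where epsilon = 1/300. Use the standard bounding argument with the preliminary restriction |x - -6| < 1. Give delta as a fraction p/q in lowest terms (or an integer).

Factor: |x^2 - (-6)^2| = |x - -6| * |x + -6|.
Impose |x - -6| < 1 first. Then |x + -6| = |(x - -6) + 2*(-6)| <= |x - -6| + 2*|-6| < 1 + 12 = 13.
So |x^2 - (-6)^2| < delta * 13.
We need delta * 13 <= 1/300, i.e. delta <= 1/300/13 = 1/3900.
Since 1/3900 < 1, this is tighter than 1; take delta = 1/3900.
So delta = 1/3900 works.

1/3900


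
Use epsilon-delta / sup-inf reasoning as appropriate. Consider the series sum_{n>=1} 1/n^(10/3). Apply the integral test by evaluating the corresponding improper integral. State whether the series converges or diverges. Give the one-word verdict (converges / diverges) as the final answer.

Let f(x) = x^(-10/3). Then f is positive, continuous, and decreasing on [1, infinity), so the integral test applies.
Compute the improper integral int_{1}^infinity f(x) dx:
  antiderivative F(x) = -3/(7*x^(7/3)).
  As x -> infinity, F(x) -> 0 (since p = 10/3 > 1).
  So int = F(infinity) - F(1) = 0 - (-3/7) = 3/7.
  Finite, so by the integral test, the series converges.

converges


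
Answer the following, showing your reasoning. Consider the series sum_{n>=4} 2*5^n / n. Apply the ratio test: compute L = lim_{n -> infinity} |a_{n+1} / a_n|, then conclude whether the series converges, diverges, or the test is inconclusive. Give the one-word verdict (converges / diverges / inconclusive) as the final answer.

Let a_n denote the general term. Form the ratio a_{n+1}/a_n and simplify:
a_{n+1}/a_n = 5*n/(n + 1)
Take the limit as n -> infinity: L = 5.
Since L = 5 > 1 (or L = infinity), the ratio test implies the series diverges.

diverges


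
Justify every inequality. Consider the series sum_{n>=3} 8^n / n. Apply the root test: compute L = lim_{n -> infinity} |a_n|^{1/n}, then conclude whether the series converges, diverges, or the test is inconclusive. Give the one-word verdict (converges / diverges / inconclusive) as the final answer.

Let a_n denote the general term. Form |a_n|^(1/n) and simplify:
|a_n|^(1/n) = 8/n^(1/n)
Take the limit as n -> infinity: L = 8.
Since L = 8 > 1, the root test implies divergence.

diverges


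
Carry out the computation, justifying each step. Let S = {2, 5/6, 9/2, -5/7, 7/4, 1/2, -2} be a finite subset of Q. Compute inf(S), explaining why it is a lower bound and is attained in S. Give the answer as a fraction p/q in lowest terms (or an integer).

S is finite, so inf(S) = min(S).
Sorted increasing:
-2, -5/7, 1/2, 5/6, 7/4, 2, 9/2
The extremum is -2.
For every x in S, x >= -2. And -2 is in S, so it is attained.
Therefore inf(S) = -2.

-2


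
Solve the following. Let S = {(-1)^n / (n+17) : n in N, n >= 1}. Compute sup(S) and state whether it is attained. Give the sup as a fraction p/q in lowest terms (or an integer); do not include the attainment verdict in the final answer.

Analysis:
- Values: -1/18, 1/19, -1/20, 1/21, -1/22, ...
- Positive terms (even n): 1/(2+17), 1/(4+17), ... decreasing -> max = 1/19 (n=2).
- Negative terms (odd n): -1/(1+17), -1/(3+17), ... increasing -> min = -1/18 (n=1).
- So sup = 1/19 (attained at n=2); inf = -1/18 (attained at n=1).
Conclusion: sup(S) = 1/19, attained in S.

1/19


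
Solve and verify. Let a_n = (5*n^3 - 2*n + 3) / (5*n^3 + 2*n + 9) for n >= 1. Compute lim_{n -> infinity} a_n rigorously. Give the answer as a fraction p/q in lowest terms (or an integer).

Divide numerator and denominator by n^3, the highest power:
numerator / n^3 = 5 - 2/n^2 + 3/n^3
denominator / n^3 = 5 + 2/n^2 + 9/n^3
As n -> infinity, all terms of the form c/n^k (k >= 1) tend to 0.
So numerator / n^3 -> 5 and denominator / n^3 -> 5.
Therefore lim a_n = 1.

1
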